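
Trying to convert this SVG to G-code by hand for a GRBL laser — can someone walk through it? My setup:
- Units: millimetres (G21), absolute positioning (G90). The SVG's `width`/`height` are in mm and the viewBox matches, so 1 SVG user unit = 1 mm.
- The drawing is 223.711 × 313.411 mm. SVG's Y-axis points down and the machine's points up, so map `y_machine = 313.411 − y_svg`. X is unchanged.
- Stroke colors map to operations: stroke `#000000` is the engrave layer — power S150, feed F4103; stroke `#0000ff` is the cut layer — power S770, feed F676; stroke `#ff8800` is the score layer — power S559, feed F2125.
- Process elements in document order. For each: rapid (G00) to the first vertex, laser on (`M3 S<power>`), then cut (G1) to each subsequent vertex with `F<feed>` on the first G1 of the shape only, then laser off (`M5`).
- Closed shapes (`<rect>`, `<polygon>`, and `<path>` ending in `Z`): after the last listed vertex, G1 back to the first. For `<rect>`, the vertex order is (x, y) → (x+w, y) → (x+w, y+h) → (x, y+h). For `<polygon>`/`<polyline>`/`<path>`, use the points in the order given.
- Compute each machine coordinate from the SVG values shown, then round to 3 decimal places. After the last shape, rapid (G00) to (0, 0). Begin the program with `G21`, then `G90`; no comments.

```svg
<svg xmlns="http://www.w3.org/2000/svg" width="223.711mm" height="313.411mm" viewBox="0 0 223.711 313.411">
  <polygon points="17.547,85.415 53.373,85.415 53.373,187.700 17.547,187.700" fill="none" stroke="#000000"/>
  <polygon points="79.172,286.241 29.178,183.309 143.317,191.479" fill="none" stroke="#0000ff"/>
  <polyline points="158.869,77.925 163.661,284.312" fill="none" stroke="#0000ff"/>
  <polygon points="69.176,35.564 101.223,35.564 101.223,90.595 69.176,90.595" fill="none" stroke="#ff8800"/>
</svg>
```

G21
G90
G00 X17.547 Y227.996
M3 S150
G1 X53.373 Y227.996 F4103
G1 X53.373 Y125.711
G1 X17.547 Y125.711
G1 X17.547 Y227.996
M5
G00 X79.172 Y27.170
M3 S770
G1 X29.178 Y130.102 F676
G1 X143.317 Y121.932
G1 X79.172 Y27.170
M5
G00 X158.869 Y235.486
M3 S770
G1 X163.661 Y29.099 F676
M5
G00 X69.176 Y277.847
M3 S559
G1 X101.223 Y277.847 F2125
G1 X101.223 Y222.816
G1 X69.176 Y222.816
G1 X69.176 Y277.847
M5
G00 X0.000 Y0.000

1 u = 1 mm; y_m = 313.411 − y.

[1] `<polygon>` rectangle, #000000→engrave S150 F4103: (17.547,227.996) → (53.373,227.996) → (53.373,125.711) → (17.547,125.711) → (17.547,227.996) (closed)

[2] `<polygon>` regular polygon, #0000ff→cut S770 F676: (79.172,27.170) → (29.178,130.102) → (143.317,121.932) → (79.172,27.170) (closed)

[3] `<polyline>` line segment, #0000ff→cut S770 F676: (158.869,235.486) → (163.661,29.099)

[4] `<polygon>` rectangle, #ff8800→score S559 F2125: (69.176,277.847) → (101.223,277.847) → (101.223,222.816) → (69.176,222.816) → (69.176,277.847) (closed)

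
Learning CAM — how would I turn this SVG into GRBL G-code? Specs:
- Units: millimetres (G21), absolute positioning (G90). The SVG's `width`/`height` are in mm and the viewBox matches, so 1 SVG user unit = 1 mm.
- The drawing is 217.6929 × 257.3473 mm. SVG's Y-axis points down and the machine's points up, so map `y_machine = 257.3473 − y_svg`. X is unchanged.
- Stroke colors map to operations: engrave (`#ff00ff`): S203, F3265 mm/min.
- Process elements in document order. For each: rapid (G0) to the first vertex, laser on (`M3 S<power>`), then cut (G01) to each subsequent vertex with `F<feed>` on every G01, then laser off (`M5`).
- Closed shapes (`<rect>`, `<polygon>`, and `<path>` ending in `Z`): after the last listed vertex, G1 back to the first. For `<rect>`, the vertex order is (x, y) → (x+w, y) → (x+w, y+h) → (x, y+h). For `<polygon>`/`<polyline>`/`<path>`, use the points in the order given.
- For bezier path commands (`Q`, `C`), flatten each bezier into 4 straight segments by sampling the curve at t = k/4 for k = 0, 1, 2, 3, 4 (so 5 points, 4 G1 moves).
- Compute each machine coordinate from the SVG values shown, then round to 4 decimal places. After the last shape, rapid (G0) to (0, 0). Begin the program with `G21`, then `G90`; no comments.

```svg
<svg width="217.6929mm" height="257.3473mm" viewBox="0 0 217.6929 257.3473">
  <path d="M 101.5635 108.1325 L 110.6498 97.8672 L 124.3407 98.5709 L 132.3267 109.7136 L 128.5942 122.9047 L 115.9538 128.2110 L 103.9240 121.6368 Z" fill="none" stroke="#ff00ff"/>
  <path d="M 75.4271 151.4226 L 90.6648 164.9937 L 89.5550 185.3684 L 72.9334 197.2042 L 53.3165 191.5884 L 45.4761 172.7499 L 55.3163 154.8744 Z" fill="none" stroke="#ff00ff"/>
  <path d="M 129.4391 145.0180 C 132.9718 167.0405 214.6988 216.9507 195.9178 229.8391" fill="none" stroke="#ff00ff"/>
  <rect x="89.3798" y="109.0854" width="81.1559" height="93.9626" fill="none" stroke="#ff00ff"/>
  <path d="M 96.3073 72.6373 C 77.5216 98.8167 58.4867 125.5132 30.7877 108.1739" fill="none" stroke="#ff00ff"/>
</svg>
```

Since the viewBox matches the mm dimensions, user units are millimetres directly. The only transform is the Y-flip y_m = 257.3473 − y_svg.

Shape 1 is a regular polygon drawn with `<path>`. Its stroke #ff00ff means engrave at S203, F3265. After flipping Y the toolpath is (101.5635,149.2148) → (110.6498,159.4801) → (124.3407,158.7764) → (132.3267,147.6337) → (128.5942,134.4426) → (115.9538,129.1363) → (103.9240,135.7105) → (101.5635,149.2148), returning to the start.

Shape 2 is a regular polygon drawn with `<path>`. Its stroke #ff00ff means engrave at S203, F3265. After flipping Y the toolpath is (75.4271,105.9247) → (90.6648,92.3536) → (89.5550,71.9789) → (72.9334,60.1431) → (53.3165,65.7589) → (45.4761,84.5974) → (55.3163,102.4729) → (75.4271,105.9247), returning to the start.

Shape 3 is a cubic bezier drawn with `<path>`. Its stroke #ff00ff means engrave at S203, F3265. After flipping Y the toolpath is (129.4391,112.3293) → (143.9578,91.5977) → (171.0461,66.4935) → (193.9505,43.1019) → (195.9178,27.5082).

Shape 4 is a rectangle drawn with `<rect>`. Its stroke #ff00ff means engrave at S203, F3265. After flipping Y the toolpath is (89.3798,148.2619) → (170.5357,148.2619) → (170.5357,54.2993) → (89.3798,54.2993) → (89.3798,148.2619), returning to the start.

Shape 5 is a cubic bezier drawn with `<path>`. Its stroke #ff00ff means engrave at S203, F3265. After flipping Y the toolpath is (96.3073,184.7100) → (82.0398,165.6746) → (66.8900,150.6222) → (50.0689,143.7295) → (30.7877,149.1734).

G21
G90
G0 X101.5635 Y149.2148
M3 S203
G01 X110.6498 Y159.4801 F3265
G01 X124.3407 Y158.7764 F3265
G01 X132.3267 Y147.6337 F3265
G01 X128.5942 Y134.4426 F3265
G01 X115.9538 Y129.1363 F3265
G01 X103.9240 Y135.7105 F3265
G01 X101.5635 Y149.2148 F3265
M5
G0 X75.4271 Y105.9247
M3 S203
G01 X90.6648 Y92.3536 F3265
G01 X89.5550 Y71.9789 F3265
G01 X72.9334 Y60.1431 F3265
G01 X53.3165 Y65.7589 F3265
G01 X45.4761 Y84.5974 F3265
G01 X55.3163 Y102.4729 F3265
G01 X75.4271 Y105.9247 F3265
M5
G0 X129.4391 Y112.3293
M3 S203
G01 X143.9578 Y91.5977 F3265
G01 X171.0461 Y66.4935 F3265
G01 X193.9505 Y43.1019 F3265
G01 X195.9178 Y27.5082 F3265
M5
G0 X89.3798 Y148.2619
M3 S203
G01 X170.5357 Y148.2619 F3265
G01 X170.5357 Y54.2993 F3265
G01 X89.3798 Y54.2993 F3265
G01 X89.3798 Y148.2619 F3265
M5
G0 X96.3073 Y184.7100
M3 S203
G01 X82.0398 Y165.6746 F3265
G01 X66.8900 Y150.6222 F3265
G01 X50.0689 Y143.7295 F3265
G01 X30.7877 Y149.1734 F3265
M5
G0 X0.0000 Y0.0000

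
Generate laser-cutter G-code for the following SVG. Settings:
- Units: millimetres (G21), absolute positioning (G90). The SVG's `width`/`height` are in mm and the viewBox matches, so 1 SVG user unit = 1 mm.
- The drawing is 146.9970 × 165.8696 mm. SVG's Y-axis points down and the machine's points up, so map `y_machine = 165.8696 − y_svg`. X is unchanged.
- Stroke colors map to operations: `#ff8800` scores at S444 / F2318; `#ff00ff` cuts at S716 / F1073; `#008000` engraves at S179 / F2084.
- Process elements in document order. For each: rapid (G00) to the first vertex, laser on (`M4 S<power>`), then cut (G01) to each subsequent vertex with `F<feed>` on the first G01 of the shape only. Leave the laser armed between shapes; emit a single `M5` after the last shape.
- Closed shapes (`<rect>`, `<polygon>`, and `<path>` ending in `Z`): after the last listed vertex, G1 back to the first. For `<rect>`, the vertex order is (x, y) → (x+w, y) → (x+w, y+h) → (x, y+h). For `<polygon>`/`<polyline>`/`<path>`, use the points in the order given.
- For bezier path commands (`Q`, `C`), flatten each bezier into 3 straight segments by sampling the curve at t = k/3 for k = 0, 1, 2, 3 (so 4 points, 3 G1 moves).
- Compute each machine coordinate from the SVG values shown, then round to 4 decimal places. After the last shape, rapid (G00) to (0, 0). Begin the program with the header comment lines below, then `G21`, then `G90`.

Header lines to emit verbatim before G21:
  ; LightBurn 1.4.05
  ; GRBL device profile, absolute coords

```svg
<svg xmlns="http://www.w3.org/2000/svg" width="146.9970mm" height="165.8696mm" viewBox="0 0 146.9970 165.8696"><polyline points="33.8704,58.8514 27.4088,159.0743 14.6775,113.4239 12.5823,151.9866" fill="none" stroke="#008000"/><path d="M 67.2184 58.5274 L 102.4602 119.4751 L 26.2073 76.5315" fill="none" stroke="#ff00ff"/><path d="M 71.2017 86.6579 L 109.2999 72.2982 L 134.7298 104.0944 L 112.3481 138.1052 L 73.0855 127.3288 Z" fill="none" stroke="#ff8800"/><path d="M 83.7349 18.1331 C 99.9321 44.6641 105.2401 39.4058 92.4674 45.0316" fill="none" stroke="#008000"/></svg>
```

; LightBurn 1.4.05
; GRBL device profile, absolute coords
G21
G90
G00 X33.8704 Y107.0182
M4 S179
G01 X27.4088 Y6.7953 F2084
G01 X14.6775 Y52.4457
G01 X12.5823 Y13.8830
G00 X67.2184 Y107.3422
M4 S716
G01 X102.4602 Y46.3945 F1073
G01 X26.2073 Y89.3381
G00 X71.2017 Y79.2117
M4 S444
G01 X109.2999 Y93.5714 F2318
G01 X134.7298 Y61.7752
G01 X112.3481 Y27.7644
G01 X73.0855 Y38.5408
G01 X71.2017 Y79.2117
G00 X83.7349 Y147.7365
M4 S179
G01 X96.0360 Y130.2214 F2084
G01 X99.4796 Y124.4163
G01 X92.4674 Y120.8380
M5
G00 X0.0000 Y0.0000

Since the viewBox matches the mm dimensions, user units are millimetres directly. The only transform is the Y-flip y_m = 165.8696 − y_svg.

Shape 1 is a open polyline drawn with `<polyline>`. Its stroke #008000 means engrave at S179, F2084. After flipping Y the toolpath is (33.8704,107.0182) → (27.4088,6.7953) → (14.6775,52.4457) → (12.5823,13.8830).

Shape 2 is a open polyline drawn with `<path>`. Its stroke #ff00ff means cut at S716, F1073. After flipping Y the toolpath is (67.2184,107.3422) → (102.4602,46.3945) → (26.2073,89.3381).

Shape 3 is a regular polygon drawn with `<path>`. Its stroke #ff8800 means score at S444, F2318. After flipping Y the toolpath is (71.2017,79.2117) → (109.2999,93.5714) → (134.7298,61.7752) → (112.3481,27.7644) → (73.0855,38.5408) → (71.2017,79.2117), returning to the start.

Shape 4 is a cubic bezier drawn with `<path>`. Its stroke #008000 means engrave at S179, F2084. After flipping Y the toolpath is (83.7349,147.7365) → (96.0360,130.2214) → (99.4796,124.4163) → (92.4674,120.8380).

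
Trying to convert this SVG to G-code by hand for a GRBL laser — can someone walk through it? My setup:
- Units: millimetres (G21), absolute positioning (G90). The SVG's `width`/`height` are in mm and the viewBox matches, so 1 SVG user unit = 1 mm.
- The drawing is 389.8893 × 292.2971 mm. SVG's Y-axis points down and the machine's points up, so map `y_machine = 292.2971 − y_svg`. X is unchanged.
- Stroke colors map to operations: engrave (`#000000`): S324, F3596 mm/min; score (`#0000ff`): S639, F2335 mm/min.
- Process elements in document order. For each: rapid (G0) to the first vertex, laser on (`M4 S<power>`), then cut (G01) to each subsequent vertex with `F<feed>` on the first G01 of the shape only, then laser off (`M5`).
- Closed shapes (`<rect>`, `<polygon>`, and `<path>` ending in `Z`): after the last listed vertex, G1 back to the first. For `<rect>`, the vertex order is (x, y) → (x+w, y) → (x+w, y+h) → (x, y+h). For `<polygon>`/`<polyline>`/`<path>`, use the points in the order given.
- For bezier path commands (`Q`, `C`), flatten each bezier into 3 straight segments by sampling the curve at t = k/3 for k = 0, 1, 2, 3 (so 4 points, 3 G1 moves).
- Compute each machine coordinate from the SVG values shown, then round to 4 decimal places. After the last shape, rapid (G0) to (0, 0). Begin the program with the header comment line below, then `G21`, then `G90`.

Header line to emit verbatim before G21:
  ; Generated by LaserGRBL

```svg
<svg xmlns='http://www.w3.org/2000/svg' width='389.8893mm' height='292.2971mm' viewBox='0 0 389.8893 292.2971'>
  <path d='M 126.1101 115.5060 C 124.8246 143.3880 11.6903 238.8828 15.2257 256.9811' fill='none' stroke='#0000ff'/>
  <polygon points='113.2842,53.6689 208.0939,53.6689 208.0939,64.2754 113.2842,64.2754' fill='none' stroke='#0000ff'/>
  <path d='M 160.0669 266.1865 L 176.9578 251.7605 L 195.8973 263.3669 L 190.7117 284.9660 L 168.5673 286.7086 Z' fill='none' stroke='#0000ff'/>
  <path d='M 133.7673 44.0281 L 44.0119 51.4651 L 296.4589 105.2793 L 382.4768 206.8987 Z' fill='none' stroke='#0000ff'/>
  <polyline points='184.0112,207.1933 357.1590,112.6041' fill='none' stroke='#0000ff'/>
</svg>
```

; Generated by LaserGRBL
G21
G90
G0 X126.1101 Y176.7911
M4 S639
G01 X96.0053 Y131.7422 F2335
G01 X42.1166 Y73.8424
G01 X15.2257 Y35.3160
M5
G0 X113.2842 Y238.6282
M4 S639
G01 X208.0939 Y238.6282 F2335
G01 X208.0939 Y228.0217
G01 X113.2842 Y228.0217
G01 X113.2842 Y238.6282
M5
G0 X160.0669 Y26.1106
M4 S639
G01 X176.9578 Y40.5366 F2335
G01 X195.8973 Y28.9302
G01 X190.7117 Y7.3311
G01 X168.5673 Y5.5885
G01 X160.0669 Y26.1106
M5
G0 X133.7673 Y248.2690
M4 S639
G01 X44.0119 Y240.8320 F2335
G01 X296.4589 Y187.0178
G01 X382.4768 Y85.3984
G01 X133.7673 Y248.2690
M5
G0 X184.0112 Y85.1038
M4 S639
G01 X357.1590 Y179.6930 F2335
M5
G0 X0.0000 Y0.0000

Since the viewBox matches the mm dimensions, user units are millimetres directly. The only transform is the Y-flip y_m = 292.2971 − y_svg.

Shape 1 is a cubic bezier drawn with `<path>`. Its stroke #0000ff means score at S639, F2335. After flipping Y the toolpath is (126.1101,176.7911) → (96.0053,131.7422) → (42.1166,73.8424) → (15.2257,35.3160).

Shape 2 is a rectangle drawn with `<polygon>`. Its stroke #0000ff means score at S639, F2335. After flipping Y the toolpath is (113.2842,238.6282) → (208.0939,238.6282) → (208.0939,228.0217) → (113.2842,228.0217) → (113.2842,238.6282), returning to the start.

Shape 3 is a regular polygon drawn with `<path>`. Its stroke #0000ff means score at S639, F2335. After flipping Y the toolpath is (160.0669,26.1106) → (176.9578,40.5366) → (195.8973,28.9302) → (190.7117,7.3311) → (168.5673,5.5885) → (160.0669,26.1106), returning to the start.

Shape 4 is a closed polygon drawn with `<path>`. Its stroke #0000ff means score at S639, F2335. After flipping Y the toolpath is (133.7673,248.2690) → (44.0119,240.8320) → (296.4589,187.0178) → (382.4768,85.3984) → (133.7673,248.2690), returning to the start.

Shape 5 is a line segment drawn with `<polyline>`. Its stroke #0000ff means score at S639, F2335. After flipping Y the toolpath is (184.0112,85.1038) → (357.1590,179.6930).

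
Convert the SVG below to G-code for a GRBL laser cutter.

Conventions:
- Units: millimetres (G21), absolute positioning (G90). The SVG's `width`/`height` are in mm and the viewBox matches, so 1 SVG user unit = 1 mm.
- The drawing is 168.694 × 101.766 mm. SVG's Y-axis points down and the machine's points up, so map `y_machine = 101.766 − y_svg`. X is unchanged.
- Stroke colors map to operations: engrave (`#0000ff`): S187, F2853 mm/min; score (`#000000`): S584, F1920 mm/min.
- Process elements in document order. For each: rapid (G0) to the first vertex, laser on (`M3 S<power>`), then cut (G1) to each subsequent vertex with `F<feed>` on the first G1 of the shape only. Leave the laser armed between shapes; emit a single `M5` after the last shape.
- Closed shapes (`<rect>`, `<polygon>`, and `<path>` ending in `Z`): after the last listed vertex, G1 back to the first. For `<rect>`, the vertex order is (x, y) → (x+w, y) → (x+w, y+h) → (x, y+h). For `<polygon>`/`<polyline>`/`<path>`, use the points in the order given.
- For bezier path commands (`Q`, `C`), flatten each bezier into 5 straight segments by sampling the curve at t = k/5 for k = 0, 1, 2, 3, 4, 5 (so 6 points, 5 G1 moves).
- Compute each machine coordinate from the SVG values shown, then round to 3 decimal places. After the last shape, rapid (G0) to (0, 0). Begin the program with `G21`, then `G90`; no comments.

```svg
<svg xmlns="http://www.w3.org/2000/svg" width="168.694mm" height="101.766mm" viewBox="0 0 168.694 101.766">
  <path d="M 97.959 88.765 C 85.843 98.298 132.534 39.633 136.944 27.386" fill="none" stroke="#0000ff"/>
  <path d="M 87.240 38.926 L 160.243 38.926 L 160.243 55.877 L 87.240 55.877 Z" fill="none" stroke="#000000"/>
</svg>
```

1 u = 1 mm; y_m = 101.766 − y.

[1] `<path>` cubic bezier, #0000ff→engrave S187 F2853: (97.959,13.001) → (96.938,14.548) → (105.178,26.961) → (117.827,44.738) → (130.033,62.379) → (136.944,74.380)

[2] `<path>` rectangle, #000000→score S584 F1920: (87.240,62.840) → (160.243,62.840) → (160.243,45.889) → (87.240,45.889) → (87.240,62.840) (closed)

G21
G90
G0 X97.959 Y13.001
M3 S187
G1 X96.938 Y14.548 F2853
G1 X105.178 Y26.961
G1 X117.827 Y44.738
G1 X130.033 Y62.379
G1 X136.944 Y74.380
G0 X87.240 Y62.840
M3 S584
G1 X160.243 Y62.840 F1920
G1 X160.243 Y45.889
G1 X87.240 Y45.889
G1 X87.240 Y62.840
M5
G0 X0.000 Y0.000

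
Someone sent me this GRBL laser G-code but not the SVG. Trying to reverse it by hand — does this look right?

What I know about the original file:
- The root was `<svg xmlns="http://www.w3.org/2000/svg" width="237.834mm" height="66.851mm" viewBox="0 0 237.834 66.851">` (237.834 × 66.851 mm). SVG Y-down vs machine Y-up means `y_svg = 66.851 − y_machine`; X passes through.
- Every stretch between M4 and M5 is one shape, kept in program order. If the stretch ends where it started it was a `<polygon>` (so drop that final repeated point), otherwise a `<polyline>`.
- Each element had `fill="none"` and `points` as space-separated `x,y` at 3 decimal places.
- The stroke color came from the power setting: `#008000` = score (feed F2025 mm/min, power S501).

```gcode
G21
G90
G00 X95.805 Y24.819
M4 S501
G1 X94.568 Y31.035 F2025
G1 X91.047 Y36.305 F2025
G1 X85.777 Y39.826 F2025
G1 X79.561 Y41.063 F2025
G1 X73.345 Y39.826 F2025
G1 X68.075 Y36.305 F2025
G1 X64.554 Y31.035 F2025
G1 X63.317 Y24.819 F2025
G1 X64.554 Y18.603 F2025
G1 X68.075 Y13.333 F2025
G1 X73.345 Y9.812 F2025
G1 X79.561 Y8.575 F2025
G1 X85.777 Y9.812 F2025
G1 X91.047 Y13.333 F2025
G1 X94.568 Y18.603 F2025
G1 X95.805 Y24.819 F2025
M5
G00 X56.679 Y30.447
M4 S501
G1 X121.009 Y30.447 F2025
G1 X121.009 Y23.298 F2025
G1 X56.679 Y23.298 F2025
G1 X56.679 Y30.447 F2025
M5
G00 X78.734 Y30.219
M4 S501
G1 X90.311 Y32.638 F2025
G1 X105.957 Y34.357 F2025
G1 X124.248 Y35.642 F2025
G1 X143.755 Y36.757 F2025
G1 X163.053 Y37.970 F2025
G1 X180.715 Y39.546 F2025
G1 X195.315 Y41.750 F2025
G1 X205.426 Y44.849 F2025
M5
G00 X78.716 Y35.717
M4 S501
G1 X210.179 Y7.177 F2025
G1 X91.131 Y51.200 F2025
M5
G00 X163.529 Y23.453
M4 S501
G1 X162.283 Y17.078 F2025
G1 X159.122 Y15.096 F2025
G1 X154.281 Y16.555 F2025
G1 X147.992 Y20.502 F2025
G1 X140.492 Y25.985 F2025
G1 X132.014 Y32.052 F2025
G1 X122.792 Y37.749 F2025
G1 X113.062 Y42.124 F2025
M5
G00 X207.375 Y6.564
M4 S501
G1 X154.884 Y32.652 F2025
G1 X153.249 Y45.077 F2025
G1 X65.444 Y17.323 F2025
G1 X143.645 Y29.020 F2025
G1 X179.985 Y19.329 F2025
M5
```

<svg xmlns="http://www.w3.org/2000/svg" width="237.834mm" height="66.851mm" viewBox="0 0 237.834 66.851">
  <polygon points="95.805,42.032 94.568,35.816 91.047,30.546 85.777,27.025 79.561,25.788 73.345,27.025 68.075,30.546 64.554,35.816 63.317,42.032 64.554,48.248 68.075,53.518 73.345,57.039 79.561,58.276 85.777,57.039 91.047,53.518 94.568,48.248" fill="none" stroke="#008000"/>
  <polygon points="56.679,36.404 121.009,36.404 121.009,43.553 56.679,43.553" fill="none" stroke="#008000"/>
  <polyline points="78.734,36.632 90.311,34.213 105.957,32.494 124.248,31.209 143.755,30.094 163.053,28.881 180.715,27.305 195.315,25.101 205.426,22.002" fill="none" stroke="#008000"/>
  <polyline points="78.716,31.134 210.179,59.674 91.131,15.651" fill="none" stroke="#008000"/>
  <polyline points="163.529,43.398 162.283,49.773 159.122,51.755 154.281,50.296 147.992,46.349 140.492,40.866 132.014,34.799 122.792,29.102 113.062,24.727" fill="none" stroke="#008000"/>
  <polyline points="207.375,60.287 154.884,34.199 153.249,21.774 65.444,49.528 143.645,37.831 179.985,47.522" fill="none" stroke="#008000"/>
</svg>

y_svg = 66.851 − y_m. Every run uses S501, so all elements get stroke `#008000` (score).

[1] closed run; points: 95.805,42.032 94.568,35.816 91.047,30.546 85.777,27.025 79.561,25.788 73.345,27.025 68.075,30.546 64.554,35.816 63.317,42.032 64.554,48.248 68.075,53.518 73.345,57.039 79.561,58.276 85.777,57.039 91.047,53.518 94.568,48.248

[2] closed run; points: 56.679,36.404 121.009,36.404 121.009,43.553 56.679,43.553

[3] open run; points: 78.734,36.632 90.311,34.213 105.957,32.494 124.248,31.209 143.755,30.094 163.053,28.881 180.715,27.305 195.315,25.101 205.426,22.002

[4] open run; points: 78.716,31.134 210.179,59.674 91.131,15.651

[5] open run; points: 163.529,43.398 162.283,49.773 159.122,51.755 154.281,50.296 147.992,46.349 140.492,40.866 132.014,34.799 122.792,29.102 113.062,24.727

[6] open run; points: 207.375,60.287 154.884,34.199 153.249,21.774 65.444,49.528 143.645,37.831 179.985,47.522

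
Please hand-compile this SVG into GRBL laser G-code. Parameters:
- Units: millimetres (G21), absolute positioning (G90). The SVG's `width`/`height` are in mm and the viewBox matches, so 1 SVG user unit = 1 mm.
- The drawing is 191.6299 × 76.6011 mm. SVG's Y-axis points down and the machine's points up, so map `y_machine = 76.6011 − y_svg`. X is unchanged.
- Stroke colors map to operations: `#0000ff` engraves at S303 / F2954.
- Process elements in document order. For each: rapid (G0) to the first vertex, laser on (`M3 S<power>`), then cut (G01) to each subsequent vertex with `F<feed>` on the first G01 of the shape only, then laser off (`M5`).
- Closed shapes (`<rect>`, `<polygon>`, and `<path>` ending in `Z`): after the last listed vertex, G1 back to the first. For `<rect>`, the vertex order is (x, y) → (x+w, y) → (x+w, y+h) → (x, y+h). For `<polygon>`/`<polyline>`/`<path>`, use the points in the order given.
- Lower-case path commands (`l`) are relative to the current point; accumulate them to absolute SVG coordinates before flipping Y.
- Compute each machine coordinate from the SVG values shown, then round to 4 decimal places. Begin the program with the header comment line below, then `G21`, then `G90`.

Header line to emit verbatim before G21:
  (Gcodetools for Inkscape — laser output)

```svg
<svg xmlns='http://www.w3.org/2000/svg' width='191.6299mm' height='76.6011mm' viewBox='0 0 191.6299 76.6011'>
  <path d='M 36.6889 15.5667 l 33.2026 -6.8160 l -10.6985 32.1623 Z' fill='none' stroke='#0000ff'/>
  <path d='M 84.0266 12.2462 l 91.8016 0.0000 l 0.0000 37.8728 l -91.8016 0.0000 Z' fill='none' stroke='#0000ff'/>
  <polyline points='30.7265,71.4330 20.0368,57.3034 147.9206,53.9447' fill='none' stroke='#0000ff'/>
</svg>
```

viewBox `0 0 191.6299 76.6011` with mm width/height → 1 unit = 1 mm. Flip: y_m = 76.6011 − y_svg.

**Shape 1** — `<path>` regular polygon, stroke `#0000ff` → engrave (S303, F2954). Machine vertices: (36.6889,61.0344) → (69.8915,67.8504) → (59.1930,35.6881) → (36.6889,61.0344). Closed: final G1 returns to the first vertex.

**Shape 2** — `<path>` rectangle, stroke `#0000ff` → engrave (S303, F2954). Machine vertices: (84.0266,64.3549) → (175.8282,64.3549) → (175.8282,26.4821) → (84.0266,26.4821) → (84.0266,64.3549). Closed: final G1 returns to the first vertex.

**Shape 3** — `<polyline>` open polyline, stroke `#0000ff` → engrave (S303, F2954). Machine vertices: (30.7265,5.1681) → (20.0368,19.2977) → (147.9206,22.6564). Open path.

(Gcodetools for Inkscape — laser output)
G21
G90
G0 X36.6889 Y61.0344
M3 S303
G01 X69.8915 Y67.8504 F2954
G01 X59.1930 Y35.6881
G01 X36.6889 Y61.0344
M5
G0 X84.0266 Y64.3549
M3 S303
G01 X175.8282 Y64.3549 F2954
G01 X175.8282 Y26.4821
G01 X84.0266 Y26.4821
G01 X84.0266 Y64.3549
M5
G0 X30.7265 Y5.1681
M3 S303
G01 X20.0368 Y19.2977 F2954
G01 X147.9206 Y22.6564
M5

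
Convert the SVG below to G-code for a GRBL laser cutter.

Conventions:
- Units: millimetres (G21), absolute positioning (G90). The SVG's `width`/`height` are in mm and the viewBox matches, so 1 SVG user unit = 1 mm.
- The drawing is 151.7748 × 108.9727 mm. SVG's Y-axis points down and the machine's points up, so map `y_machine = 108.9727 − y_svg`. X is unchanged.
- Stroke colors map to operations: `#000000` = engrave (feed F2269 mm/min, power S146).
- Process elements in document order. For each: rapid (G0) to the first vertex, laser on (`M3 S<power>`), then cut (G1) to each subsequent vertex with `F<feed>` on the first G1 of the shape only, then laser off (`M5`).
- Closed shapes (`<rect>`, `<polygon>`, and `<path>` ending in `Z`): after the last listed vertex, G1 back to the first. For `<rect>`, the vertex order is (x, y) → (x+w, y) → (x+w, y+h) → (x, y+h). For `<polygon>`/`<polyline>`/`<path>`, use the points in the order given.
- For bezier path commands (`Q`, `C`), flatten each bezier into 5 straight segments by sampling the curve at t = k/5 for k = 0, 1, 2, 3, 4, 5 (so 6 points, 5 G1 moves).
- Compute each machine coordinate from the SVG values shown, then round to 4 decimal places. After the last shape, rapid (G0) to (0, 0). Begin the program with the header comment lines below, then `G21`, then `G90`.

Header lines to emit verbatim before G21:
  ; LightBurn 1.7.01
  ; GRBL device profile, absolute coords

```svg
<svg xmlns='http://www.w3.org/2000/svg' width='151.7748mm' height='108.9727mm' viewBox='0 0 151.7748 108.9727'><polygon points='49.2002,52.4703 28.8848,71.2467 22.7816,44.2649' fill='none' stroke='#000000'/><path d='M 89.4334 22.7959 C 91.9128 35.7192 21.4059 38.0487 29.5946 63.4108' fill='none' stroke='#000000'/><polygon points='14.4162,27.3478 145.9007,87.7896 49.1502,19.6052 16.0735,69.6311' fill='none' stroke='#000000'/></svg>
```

; LightBurn 1.7.01
; GRBL device profile, absolute coords
G21
G90
G0 X49.2002 Y56.5024
M3 S146
G1 X28.8848 Y37.7260 F2269
G1 X22.7816 Y64.7078
G1 X49.2002 Y56.5024
M5
G0 X89.4334 Y86.1768
M3 S146
G1 X83.3761 Y79.4251 F2269
G1 X67.0829 Y73.6018
G1 X47.8344 Y67.0929
G1 X32.9114 Y58.2843
G1 X29.5946 Y45.5619
M5
G0 X14.4162 Y81.6249
M3 S146
G1 X145.9007 Y21.1831 F2269
G1 X49.1502 Y89.3675
G1 X16.0735 Y39.3416
G1 X14.4162 Y81.6249
M5
G0 X0.0000 Y0.0000

viewBox `0 0 151.7748 108.9727` with mm width/height → 1 unit = 1 mm. Flip: y_m = 108.9727 − y_svg.

**Shape 1** — `<polygon>` regular polygon, stroke `#000000` → engrave (S146, F2269). Machine vertices: (49.2002,56.5024) → (28.8848,37.7260) → (22.7816,64.7078) → (49.2002,56.5024). Closed: final G1 returns to the first vertex.

**Shape 2** — `<path>` cubic bezier, stroke `#000000` → engrave (S146, F2269). Control points (SVG): P0=(89.4334,22.7959), P1=(91.9128,35.7192), P2=(21.4059,38.0487), P3=(29.5946,63.4108); sampled at t=k/5. Machine vertices: (89.4334,86.1768) → (83.3761,79.4251) → (67.0829,73.6018) → (47.8344,67.0929) → (32.9114,58.2843) → (29.5946,45.5619). Open path.

**Shape 3** — `<polygon>` closed polygon, stroke `#000000` → engrave (S146, F2269). Machine vertices: (14.4162,81.6249) → (145.9007,21.1831) → (49.1502,89.3675) → (16.0735,39.3416) → (14.4162,81.6249). Closed: final G1 returns to the first vertex.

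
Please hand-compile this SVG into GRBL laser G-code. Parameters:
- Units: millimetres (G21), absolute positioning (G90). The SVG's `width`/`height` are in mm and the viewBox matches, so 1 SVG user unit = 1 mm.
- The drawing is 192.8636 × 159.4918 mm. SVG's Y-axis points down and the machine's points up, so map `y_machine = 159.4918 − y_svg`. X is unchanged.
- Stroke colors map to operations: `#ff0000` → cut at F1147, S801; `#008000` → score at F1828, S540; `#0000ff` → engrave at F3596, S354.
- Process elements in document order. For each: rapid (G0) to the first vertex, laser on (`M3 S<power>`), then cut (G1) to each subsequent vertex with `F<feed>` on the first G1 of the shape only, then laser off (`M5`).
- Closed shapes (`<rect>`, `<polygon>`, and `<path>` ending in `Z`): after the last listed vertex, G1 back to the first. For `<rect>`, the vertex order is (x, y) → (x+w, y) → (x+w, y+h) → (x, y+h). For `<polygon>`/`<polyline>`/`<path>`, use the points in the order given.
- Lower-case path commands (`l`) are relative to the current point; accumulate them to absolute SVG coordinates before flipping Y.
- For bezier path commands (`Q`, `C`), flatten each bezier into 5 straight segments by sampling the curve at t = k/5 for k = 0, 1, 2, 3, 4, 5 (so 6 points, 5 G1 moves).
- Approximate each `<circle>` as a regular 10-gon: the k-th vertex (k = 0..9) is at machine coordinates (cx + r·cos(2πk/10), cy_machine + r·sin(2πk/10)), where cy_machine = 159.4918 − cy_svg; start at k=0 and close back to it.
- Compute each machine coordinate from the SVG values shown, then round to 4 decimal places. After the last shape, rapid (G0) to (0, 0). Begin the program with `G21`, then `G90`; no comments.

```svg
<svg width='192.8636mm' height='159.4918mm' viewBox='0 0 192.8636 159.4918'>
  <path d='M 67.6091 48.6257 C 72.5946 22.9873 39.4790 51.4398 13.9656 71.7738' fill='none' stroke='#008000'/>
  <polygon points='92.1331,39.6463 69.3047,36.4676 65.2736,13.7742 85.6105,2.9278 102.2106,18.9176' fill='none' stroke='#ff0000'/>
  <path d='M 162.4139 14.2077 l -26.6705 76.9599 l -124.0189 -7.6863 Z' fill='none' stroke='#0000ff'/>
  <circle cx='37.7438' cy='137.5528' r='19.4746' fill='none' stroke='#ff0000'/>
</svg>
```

G21
G90
G0 X67.6091 Y110.8661
M3 S540
G1 X66.3939 Y120.2559 F1828
G1 X58.2282 Y119.6499
G1 X45.3057 Y112.0343
G1 X29.8203 Y100.3949
G1 X13.9656 Y87.7180
M5
G0 X92.1331 Y119.8455
M3 S801
G1 X69.3047 Y123.0242 F1147
G1 X65.2736 Y145.7176
G1 X85.6105 Y156.5640
G1 X102.2106 Y140.5742
G1 X92.1331 Y119.8455
M5
G0 X162.4139 Y145.2841
M3 S354
G1 X135.7434 Y68.3242 F3596
G1 X11.7245 Y76.0105
G1 X162.4139 Y145.2841
M5
G0 X57.2184 Y21.9390
M3 S801
G1 X53.4991 Y33.3859 F1147
G1 X43.7618 Y40.4604
G1 X31.7258 Y40.4604
G1 X21.9885 Y33.3859
G1 X18.2692 Y21.9390
G1 X21.9885 Y10.4921
G1 X31.7258 Y3.4176
G1 X43.7618 Y3.4176
G1 X53.4991 Y10.4921
G1 X57.2184 Y21.9390
M5
G0 X0.0000 Y0.0000

1 u = 1 mm; y_m = 159.4918 − y.

[1] `<path>` cubic bezier, #008000→score S540 F1828: (67.6091,110.8661) → (66.3939,120.2559) → (58.2282,119.6499) → (45.3057,112.0343) → (29.8203,100.3949) → (13.9656,87.7180)

[2] `<polygon>` regular polygon, #ff0000→cut S801 F1147: (92.1331,119.8455) → (69.3047,123.0242) → (65.2736,145.7176) → (85.6105,156.5640) → (102.2106,140.5742) → (92.1331,119.8455) (closed)

[3] `<path>` closed polygon, #0000ff→engrave S354 F3596: (162.4139,145.2841) → (135.7434,68.3242) → (11.7245,76.0105) → (162.4139,145.2841) (closed)

[4] `<circle>` circle, #ff0000→cut S801 F1147: (57.2184,21.9390) → (53.4991,33.3859) → (43.7618,40.4604) → (31.7258,40.4604) → (21.9885,33.3859) → (18.2692,21.9390) → (21.9885,10.4921) → (31.7258,3.4176) → (43.7618,3.4176) → (53.4991,10.4921) → (57.2184,21.9390) (closed)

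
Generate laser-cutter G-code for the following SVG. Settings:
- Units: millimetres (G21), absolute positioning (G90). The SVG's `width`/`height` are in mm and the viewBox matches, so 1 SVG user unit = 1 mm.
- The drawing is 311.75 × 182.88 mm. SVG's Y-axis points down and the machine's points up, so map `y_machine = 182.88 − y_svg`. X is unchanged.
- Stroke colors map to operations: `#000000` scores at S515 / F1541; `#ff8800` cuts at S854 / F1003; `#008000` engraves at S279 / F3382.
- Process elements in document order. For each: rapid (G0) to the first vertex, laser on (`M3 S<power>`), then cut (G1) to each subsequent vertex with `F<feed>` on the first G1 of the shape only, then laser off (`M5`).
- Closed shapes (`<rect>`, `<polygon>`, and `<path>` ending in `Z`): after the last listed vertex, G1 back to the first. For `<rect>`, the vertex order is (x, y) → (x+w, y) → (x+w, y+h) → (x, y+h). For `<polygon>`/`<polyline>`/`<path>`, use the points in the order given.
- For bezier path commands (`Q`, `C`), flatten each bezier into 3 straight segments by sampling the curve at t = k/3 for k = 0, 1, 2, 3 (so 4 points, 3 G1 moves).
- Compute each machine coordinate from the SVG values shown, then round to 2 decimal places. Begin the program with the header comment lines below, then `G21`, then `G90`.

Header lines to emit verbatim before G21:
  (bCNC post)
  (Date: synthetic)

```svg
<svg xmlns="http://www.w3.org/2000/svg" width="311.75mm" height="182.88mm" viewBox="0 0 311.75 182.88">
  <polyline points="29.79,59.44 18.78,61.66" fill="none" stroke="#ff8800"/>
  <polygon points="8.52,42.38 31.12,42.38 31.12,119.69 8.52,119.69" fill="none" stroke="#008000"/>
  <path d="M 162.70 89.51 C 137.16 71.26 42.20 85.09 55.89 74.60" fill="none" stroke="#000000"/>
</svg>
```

(bCNC post)
(Date: synthetic)
G21
G90
G0 X29.79 Y123.44
M3 S854
G1 X18.78 Y121.22 F1003
M5
G0 X8.52 Y140.50
M3 S279
G1 X31.12 Y140.50 F3382
G1 X31.12 Y63.19
G1 X8.52 Y63.19
G1 X8.52 Y140.50
M5
G0 X162.70 Y93.37
M3 S515
G1 X120.62 Y103.02 F1541
G1 X71.82 Y103.81
G1 X55.89 Y108.28
M5

viewBox `0 0 311.75 182.88` with mm width/height → 1 unit = 1 mm. Flip: y_m = 182.88 − y_svg.

**Shape 1** — `<polyline>` line segment, stroke `#ff8800` → cut (S854, F1003). Machine vertices: (29.79,123.44) → (18.78,121.22). Open path.

**Shape 2** — `<polygon>` rectangle, stroke `#008000` → engrave (S279, F3382). Machine vertices: (8.52,140.50) → (31.12,140.50) → (31.12,63.19) → (8.52,63.19) → (8.52,140.50). Closed: final G1 returns to the first vertex.

**Shape 3** — `<path>` cubic bezier, stroke `#000000` → score (S515, F1541). Control points (SVG): P0=(162.70,89.51), P1=(137.16,71.26), P2=(42.20,85.09), P3=(55.89,74.60); sampled at t=k/3. Machine vertices: (162.70,93.37) → (120.62,103.02) → (71.82,103.81) → (55.89,108.28). Open path.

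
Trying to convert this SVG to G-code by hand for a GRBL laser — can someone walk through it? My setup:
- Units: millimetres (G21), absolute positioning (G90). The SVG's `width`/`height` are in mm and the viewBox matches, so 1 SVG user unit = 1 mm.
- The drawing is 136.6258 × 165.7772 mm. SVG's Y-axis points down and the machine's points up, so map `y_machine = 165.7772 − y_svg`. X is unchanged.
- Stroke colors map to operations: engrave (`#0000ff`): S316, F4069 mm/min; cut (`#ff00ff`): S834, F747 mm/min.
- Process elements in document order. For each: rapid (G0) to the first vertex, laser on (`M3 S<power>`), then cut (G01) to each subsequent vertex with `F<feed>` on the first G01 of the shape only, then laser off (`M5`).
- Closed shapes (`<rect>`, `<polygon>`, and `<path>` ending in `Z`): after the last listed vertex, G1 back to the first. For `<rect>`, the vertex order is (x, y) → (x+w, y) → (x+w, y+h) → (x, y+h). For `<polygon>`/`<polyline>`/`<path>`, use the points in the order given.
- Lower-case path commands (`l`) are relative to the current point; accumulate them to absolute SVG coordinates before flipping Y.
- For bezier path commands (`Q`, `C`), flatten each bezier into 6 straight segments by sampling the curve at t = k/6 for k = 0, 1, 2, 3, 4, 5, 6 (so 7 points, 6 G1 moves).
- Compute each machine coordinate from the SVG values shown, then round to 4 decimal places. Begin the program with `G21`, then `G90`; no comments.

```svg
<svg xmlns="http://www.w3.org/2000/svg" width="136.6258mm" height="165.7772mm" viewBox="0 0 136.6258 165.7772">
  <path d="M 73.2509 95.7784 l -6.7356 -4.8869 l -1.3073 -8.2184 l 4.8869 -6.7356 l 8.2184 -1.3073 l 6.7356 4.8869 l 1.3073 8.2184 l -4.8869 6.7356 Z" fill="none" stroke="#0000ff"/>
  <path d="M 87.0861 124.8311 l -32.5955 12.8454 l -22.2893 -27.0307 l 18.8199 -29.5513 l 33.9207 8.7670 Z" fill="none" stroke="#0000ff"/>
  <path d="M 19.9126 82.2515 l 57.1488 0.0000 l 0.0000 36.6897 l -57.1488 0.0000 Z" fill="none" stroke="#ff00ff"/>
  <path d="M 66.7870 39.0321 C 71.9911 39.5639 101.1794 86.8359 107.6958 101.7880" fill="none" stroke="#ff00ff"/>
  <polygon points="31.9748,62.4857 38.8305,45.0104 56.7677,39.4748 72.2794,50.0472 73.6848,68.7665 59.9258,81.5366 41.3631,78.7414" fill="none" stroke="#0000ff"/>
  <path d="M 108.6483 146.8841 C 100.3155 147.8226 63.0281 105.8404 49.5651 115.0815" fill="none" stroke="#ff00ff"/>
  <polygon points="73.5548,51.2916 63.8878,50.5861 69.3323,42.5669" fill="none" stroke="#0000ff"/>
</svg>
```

G21
G90
G0 X73.2509 Y69.9988
M3 S316
G01 X66.5153 Y74.8857 F4069
G01 X65.2080 Y83.1041
G01 X70.0949 Y89.8397
G01 X78.3133 Y91.1470
G01 X85.0489 Y86.2601
G01 X86.3562 Y78.0417
G01 X81.4693 Y71.3061
G01 X73.2509 Y69.9988
M5
G0 X87.0861 Y40.9461
M3 S316
G01 X54.4906 Y28.1007 F4069
G01 X32.2013 Y55.1314
G01 X51.0212 Y84.6827
G01 X84.9419 Y75.9157
G01 X87.0861 Y40.9461
M5
G0 X19.9126 Y83.5257
M3 S834
G01 X77.0614 Y83.5257 F747
G01 X77.0614 Y46.8360
G01 X19.9126 Y46.8360
G01 X19.9126 Y83.5257
M5
G0 X66.7870 Y126.7451
M3 S834
G01 X71.1717 Y122.9502 F747
G01 X78.2578 Y113.5614
G01 X86.7493 Y100.7748
G01 X95.3501 Y86.7864
G01 X102.7643 Y73.7926
G01 X107.6958 Y63.9892
M5
G0 X31.9748 Y103.2915
M3 S316
G01 X38.8305 Y120.7668 F4069
G01 X56.7677 Y126.3024
G01 X72.2794 Y115.7300
G01 X73.6848 Y97.0107
G01 X59.9258 Y84.2406
G01 X41.3631 Y87.0358
G01 X31.9748 Y103.2915
M5
G0 X108.6483 Y18.8931
M3 S834
G01 X102.3134 Y21.5647 F747
G01 X92.6187 Y28.7747
G01 X81.0305 Y37.9079
G01 X69.0148 Y46.3492
G01 X58.0376 Y51.4835
G01 X49.5651 Y50.6957
M5
G0 X73.5548 Y114.4856
M3 S316
G01 X63.8878 Y115.1911 F4069
G01 X69.3323 Y123.2103
G01 X73.5548 Y114.4856
M5

1 u = 1 mm; y_m = 165.7772 − y.

[1] `<path>` regular polygon, #0000ff→engrave S316 F4069: (73.2509,69.9988) → (66.5153,74.8857) → (65.2080,83.1041) → (70.0949,89.8397) → (78.3133,91.1470) → (85.0489,86.2601) → (86.3562,78.0417) → (81.4693,71.3061) → (73.2509,69.9988) (closed)

[2] `<path>` regular polygon, #0000ff→engrave S316 F4069: (87.0861,40.9461) → (54.4906,28.1007) → (32.2013,55.1314) → (51.0212,84.6827) → (84.9419,75.9157) → (87.0861,40.9461) (closed)

[3] `<path>` rectangle, #ff00ff→cut S834 F747: (19.9126,83.5257) → (77.0614,83.5257) → (77.0614,46.8360) → (19.9126,46.8360) → (19.9126,83.5257) (closed)

[4] `<path>` cubic bezier, #ff00ff→cut S834 F747: (66.7870,126.7451) → (71.1717,122.9502) → (78.2578,113.5614) → (86.7493,100.7748) → (95.3501,86.7864) → (102.7643,73.7926) → (107.6958,63.9892)

[5] `<polygon>` regular polygon, #0000ff→engrave S316 F4069: (31.9748,103.2915) → (38.8305,120.7668) → (56.7677,126.3024) → (72.2794,115.7300) → (73.6848,97.0107) → (59.9258,84.2406) → (41.3631,87.0358) → (31.9748,103.2915) (closed)

[6] `<path>` cubic bezier, #ff00ff→cut S834 F747: (108.6483,18.8931) → (102.3134,21.5647) → (92.6187,28.7747) → (81.0305,37.9079) → (69.0148,46.3492) → (58.0376,51.4835) → (49.5651,50.6957)

[7] `<polygon>` regular polygon, #0000ff→engrave S316 F4069: (73.5548,114.4856) → (63.8878,115.1911) → (69.3323,123.2103) → (73.5548,114.4856) (closed)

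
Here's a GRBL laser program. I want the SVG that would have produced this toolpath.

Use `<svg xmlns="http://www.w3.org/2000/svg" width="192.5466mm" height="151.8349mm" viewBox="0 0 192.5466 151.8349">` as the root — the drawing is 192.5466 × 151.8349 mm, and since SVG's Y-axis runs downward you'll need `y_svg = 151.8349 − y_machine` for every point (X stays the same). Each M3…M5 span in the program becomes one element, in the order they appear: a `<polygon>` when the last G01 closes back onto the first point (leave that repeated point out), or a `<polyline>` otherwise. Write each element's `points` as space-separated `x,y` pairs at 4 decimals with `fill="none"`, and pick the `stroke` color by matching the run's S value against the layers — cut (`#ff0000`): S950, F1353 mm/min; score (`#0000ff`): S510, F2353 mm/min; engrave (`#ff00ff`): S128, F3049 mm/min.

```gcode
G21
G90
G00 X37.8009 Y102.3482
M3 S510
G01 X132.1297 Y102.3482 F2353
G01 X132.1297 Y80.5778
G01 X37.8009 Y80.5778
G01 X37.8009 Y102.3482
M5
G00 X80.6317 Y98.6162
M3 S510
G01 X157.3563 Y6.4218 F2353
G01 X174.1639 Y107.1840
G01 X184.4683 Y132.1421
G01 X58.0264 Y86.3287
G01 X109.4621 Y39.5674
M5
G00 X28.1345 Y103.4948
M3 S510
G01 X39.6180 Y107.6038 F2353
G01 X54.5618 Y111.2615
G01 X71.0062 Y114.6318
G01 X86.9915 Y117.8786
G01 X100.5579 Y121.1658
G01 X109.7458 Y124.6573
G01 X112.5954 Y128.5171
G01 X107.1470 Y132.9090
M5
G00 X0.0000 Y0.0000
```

y_svg = 151.8349 − y_m. Every run uses S510, so all elements get stroke `#0000ff` (score).

[1] closed run; points: 37.8009,49.4867 132.1297,49.4867 132.1297,71.2571 37.8009,71.2571

[2] open run; points: 80.6317,53.2187 157.3563,145.4131 174.1639,44.6509 184.4683,19.6928 58.0264,65.5062 109.4621,112.2675

[3] open run; points: 28.1345,48.3401 39.6180,44.2311 54.5618,40.5734 71.0062,37.2031 86.9915,33.9563 100.5579,30.6691 109.7458,27.1776 112.5954,23.3178 107.1470,18.9259

<svg xmlns="http://www.w3.org/2000/svg" width="192.5466mm" height="151.8349mm" viewBox="0 0 192.5466 151.8349">
  <polygon points="37.8009,49.4867 132.1297,49.4867 132.1297,71.2571 37.8009,71.2571" fill="none" stroke="#0000ff"/>
  <polyline points="80.6317,53.2187 157.3563,145.4131 174.1639,44.6509 184.4683,19.6928 58.0264,65.5062 109.4621,112.2675" fill="none" stroke="#0000ff"/>
  <polyline points="28.1345,48.3401 39.6180,44.2311 54.5618,40.5734 71.0062,37.2031 86.9915,33.9563 100.5579,30.6691 109.7458,27.1776 112.5954,23.3178 107.1470,18.9259" fill="none" stroke="#0000ff"/>
</svg>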